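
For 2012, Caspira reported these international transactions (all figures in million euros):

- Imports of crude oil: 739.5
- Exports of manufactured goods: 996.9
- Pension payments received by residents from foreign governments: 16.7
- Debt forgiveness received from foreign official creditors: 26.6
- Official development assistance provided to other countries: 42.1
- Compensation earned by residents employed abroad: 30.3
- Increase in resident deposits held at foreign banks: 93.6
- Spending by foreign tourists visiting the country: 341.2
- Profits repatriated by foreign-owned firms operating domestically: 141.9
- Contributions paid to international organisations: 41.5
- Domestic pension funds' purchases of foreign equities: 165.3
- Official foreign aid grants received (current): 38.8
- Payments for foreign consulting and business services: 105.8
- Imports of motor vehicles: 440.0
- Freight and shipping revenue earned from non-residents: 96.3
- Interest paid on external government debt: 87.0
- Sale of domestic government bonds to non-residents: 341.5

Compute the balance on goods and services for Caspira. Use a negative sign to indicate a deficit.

Goods: 996.9 - 440.0 - 739.5 = -182.6
Services: 341.2 - 105.8 + 96.3 = 331.7
Trade balance = -182.6 + 331.7 = 149.1
(Excluded from the trade balance — secondary income: pension payments received by residents from foreign governments 16.7, official development assistance provided to other countries 42.1, contributions paid to international organisations 41.5, official foreign aid grants received (current) 38.8; capital account: debt forgiveness received from foreign official creditors 26.6; primary income: compensation earned by residents employed abroad 30.3, profits repatriated by foreign-owned firms operating domestically 141.9, interest paid on external government debt 87.0; financial account: increase in resident deposits held at foreign banks 93.6, domestic pension funds' purchases of foreign equities 165.3, sale of domestic government bonds to non-residents 341.5.)

149.1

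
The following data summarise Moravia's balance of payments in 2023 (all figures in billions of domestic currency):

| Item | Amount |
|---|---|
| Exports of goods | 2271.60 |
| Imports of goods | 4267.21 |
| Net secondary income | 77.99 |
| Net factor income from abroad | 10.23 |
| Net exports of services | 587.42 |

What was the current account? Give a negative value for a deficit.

-1319.97

Goods balance = 2271.60 - 4267.21 = -1995.61
Services balance = 587.42
Trade balance (goods + services) = -1995.61 + 587.42 = -1408.19
Net primary income = 10.23
Net secondary income = 77.99
Current account = -1408.19 + 10.23 + 77.99 = -1319.97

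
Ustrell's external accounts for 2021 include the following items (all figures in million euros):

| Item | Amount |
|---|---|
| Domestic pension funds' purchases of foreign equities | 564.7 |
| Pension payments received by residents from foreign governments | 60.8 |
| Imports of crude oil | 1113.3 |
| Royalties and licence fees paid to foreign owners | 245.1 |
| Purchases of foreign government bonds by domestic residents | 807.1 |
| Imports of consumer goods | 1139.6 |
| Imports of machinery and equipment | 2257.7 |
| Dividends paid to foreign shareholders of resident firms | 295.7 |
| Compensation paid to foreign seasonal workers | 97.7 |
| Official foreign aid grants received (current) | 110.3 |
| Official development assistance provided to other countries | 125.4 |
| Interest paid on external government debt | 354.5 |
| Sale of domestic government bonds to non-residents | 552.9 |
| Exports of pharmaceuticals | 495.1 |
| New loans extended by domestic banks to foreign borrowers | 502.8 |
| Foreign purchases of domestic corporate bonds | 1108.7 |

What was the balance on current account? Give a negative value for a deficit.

Goods: -1139.6 - 2257.7 - 1113.3 + 495.1 = -4015.5
Services: -245.1
Primary income: -354.5 - 295.7 - 97.7 = -747.9
Secondary income: 60.8 + 110.3 - 125.4 = 45.7
Current account = (-4015.5) + (-245.1) + (-747.9) + 45.7 = -4962.8
(Excluded from the current account — financial account: domestic pension funds' purchases of foreign equities 564.7, purchases of foreign government bonds by domestic residents 807.1, sale of domestic government bonds to non-residents 552.9, new loans extended by domestic banks to foreign borrowers 502.8, foreign purchases of domestic corporate bonds 1108.7.)

-4962.8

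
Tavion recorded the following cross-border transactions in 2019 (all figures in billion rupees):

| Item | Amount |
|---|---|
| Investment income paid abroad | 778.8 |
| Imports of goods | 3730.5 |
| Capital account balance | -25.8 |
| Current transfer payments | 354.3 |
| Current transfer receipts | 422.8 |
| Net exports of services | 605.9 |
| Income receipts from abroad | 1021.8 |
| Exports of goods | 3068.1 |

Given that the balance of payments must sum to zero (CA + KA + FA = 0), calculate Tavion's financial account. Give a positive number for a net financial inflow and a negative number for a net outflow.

-229.2

Goods balance = 3068.1 - 3730.5 = -662.4
Services balance = 605.9
Trade balance (goods + services) = -662.4 + 605.9 = -56.5
Net primary income = 1021.8 - 778.8 = 243.0
Net secondary income = 422.8 - 354.3 = 68.5
Current account = -56.5 + 243.0 + 68.5 = 255.0
Financial account = -(255.0 + (-25.8)) = -229.2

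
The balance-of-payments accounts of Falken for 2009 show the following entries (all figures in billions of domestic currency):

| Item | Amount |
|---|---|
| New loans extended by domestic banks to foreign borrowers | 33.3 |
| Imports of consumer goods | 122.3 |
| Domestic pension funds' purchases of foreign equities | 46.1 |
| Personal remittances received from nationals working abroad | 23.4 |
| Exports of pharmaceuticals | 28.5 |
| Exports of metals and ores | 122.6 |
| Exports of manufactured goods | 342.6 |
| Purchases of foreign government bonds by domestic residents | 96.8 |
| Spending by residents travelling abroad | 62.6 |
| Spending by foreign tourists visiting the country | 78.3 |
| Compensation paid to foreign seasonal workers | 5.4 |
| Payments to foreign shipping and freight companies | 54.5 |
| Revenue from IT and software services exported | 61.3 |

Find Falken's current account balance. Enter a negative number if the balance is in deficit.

411.9

Goods: 122.6 + 342.6 - 122.3 + 28.5 = 371.4
Services: 61.3 - 62.6 - 54.5 + 78.3 = 22.5
Primary income: -5.4
Secondary income: 23.4
Current account = 371.4 + 22.5 + (-5.4) + 23.4 = 411.9
(Excluded from the current account — financial account: new loans extended by domestic banks to foreign borrowers 33.3, domestic pension funds' purchases of foreign equities 46.1, purchases of foreign government bonds by domestic residents 96.8.)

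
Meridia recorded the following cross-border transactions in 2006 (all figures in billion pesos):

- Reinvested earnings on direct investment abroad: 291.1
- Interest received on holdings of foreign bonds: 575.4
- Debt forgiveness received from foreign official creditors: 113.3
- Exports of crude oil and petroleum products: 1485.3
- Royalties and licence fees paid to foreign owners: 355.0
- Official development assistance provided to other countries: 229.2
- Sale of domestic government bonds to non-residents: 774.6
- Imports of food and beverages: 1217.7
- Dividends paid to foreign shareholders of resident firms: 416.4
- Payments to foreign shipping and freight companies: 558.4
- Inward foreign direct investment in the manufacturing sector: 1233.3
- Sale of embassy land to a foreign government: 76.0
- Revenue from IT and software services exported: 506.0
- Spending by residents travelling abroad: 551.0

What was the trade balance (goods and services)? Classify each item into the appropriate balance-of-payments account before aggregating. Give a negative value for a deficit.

-690.8

Goods: -1217.7 + 1485.3 = 267.6
Services: -551.0 - 558.4 + 506.0 - 355.0 = -958.4
Trade balance = 267.6 + (-958.4) = -690.8
(Excluded from the trade balance — primary income: reinvested earnings on direct investment abroad 291.1, interest received on holdings of foreign bonds 575.4, dividends paid to foreign shareholders of resident firms 416.4; capital account: debt forgiveness received from foreign official creditors 113.3, sale of embassy land to a foreign government 76.0; secondary income: official development assistance provided to other countries 229.2; financial account: sale of domestic government bonds to non-residents 774.6, inward foreign direct investment in the manufacturing sector 1233.3.)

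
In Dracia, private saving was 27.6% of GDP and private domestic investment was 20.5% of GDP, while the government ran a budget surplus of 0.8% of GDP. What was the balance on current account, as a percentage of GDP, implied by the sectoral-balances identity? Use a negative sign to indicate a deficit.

7.9

By the sectoral-balances identity, CA = (S_private - I) + (T - G).
Private balance = 27.6 - 20.5 = 7.1
Government balance (T - G) = 0.8
CA = 7.1 + 0.8 = 7.9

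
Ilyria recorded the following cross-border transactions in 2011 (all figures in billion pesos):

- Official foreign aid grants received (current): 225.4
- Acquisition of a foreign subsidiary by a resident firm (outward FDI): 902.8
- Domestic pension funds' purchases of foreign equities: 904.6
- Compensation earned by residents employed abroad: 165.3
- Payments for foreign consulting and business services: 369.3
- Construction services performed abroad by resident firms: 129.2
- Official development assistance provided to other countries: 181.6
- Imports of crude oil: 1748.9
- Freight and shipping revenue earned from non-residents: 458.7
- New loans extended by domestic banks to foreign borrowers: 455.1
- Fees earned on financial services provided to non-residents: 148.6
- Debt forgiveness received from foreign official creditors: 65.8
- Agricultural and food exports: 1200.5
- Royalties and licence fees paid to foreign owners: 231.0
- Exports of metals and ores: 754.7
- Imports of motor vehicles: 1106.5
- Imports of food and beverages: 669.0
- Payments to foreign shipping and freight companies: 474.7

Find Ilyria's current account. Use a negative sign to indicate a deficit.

Goods: -1106.5 + 754.7 + 1200.5 - 669.0 - 1748.9 = -1569.2
Services: 148.6 - 369.3 + 129.2 + 458.7 - 231.0 - 474.7 = -338.5
Primary income: 165.3
Secondary income: 225.4 - 181.6 = 43.8
Current account = (-1569.2) + (-338.5) + 165.3 + 43.8 = -1698.6
(Excluded from the current account — financial account: acquisition of a foreign subsidiary by a resident firm (outward FDI) 902.8, domestic pension funds' purchases of foreign equities 904.6, new loans extended by domestic banks to foreign borrowers 455.1; capital account: debt forgiveness received from foreign official creditors 65.8.)

-1698.6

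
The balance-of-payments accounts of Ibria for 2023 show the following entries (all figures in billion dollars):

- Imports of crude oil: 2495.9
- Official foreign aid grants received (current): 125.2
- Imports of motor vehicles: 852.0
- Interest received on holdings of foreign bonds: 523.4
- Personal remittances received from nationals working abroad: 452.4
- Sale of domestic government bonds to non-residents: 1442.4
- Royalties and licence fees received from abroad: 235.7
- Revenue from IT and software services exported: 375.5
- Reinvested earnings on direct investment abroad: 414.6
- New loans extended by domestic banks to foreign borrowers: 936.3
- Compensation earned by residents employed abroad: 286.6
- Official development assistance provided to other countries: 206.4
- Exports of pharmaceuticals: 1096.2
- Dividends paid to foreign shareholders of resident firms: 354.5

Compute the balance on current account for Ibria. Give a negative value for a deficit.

Goods: -852.0 + 1096.2 - 2495.9 = -2251.7
Services: 235.7 + 375.5 = 611.2
Primary income: 286.6 + 523.4 + 414.6 - 354.5 = 870.1
Secondary income: -206.4 + 125.2 + 452.4 = 371.2
Current account = (-2251.7) + 611.2 + 870.1 + 371.2 = -399.2
(Excluded from the current account — financial account: sale of domestic government bonds to non-residents 1442.4, new loans extended by domestic banks to foreign borrowers 936.3.)

-399.2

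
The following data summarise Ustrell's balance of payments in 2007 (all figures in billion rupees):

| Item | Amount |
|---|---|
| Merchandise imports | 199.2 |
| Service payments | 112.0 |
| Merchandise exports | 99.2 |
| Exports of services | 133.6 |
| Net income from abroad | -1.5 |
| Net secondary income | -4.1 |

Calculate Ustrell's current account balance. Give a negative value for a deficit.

Goods balance = 99.2 - 199.2 = -100.0
Services balance = 133.6 - 112.0 = 21.6
Trade balance (goods + services) = -100.0 + 21.6 = -78.4
Net primary income = -1.5
Net secondary income = -4.1
Current account = -78.4 + (-1.5) + (-4.1) = -84.0

-84.0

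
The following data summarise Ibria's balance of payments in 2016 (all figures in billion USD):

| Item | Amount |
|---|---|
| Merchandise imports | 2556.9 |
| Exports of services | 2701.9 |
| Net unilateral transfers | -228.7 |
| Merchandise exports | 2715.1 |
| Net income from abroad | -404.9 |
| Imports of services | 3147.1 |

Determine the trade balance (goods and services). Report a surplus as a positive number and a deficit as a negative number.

Goods balance = 2715.1 - 2556.9 = 158.2
Services balance = 2701.9 - 3147.1 = -445.2
Trade balance (goods + services) = 158.2 + (-445.2) = -287.0

-287.0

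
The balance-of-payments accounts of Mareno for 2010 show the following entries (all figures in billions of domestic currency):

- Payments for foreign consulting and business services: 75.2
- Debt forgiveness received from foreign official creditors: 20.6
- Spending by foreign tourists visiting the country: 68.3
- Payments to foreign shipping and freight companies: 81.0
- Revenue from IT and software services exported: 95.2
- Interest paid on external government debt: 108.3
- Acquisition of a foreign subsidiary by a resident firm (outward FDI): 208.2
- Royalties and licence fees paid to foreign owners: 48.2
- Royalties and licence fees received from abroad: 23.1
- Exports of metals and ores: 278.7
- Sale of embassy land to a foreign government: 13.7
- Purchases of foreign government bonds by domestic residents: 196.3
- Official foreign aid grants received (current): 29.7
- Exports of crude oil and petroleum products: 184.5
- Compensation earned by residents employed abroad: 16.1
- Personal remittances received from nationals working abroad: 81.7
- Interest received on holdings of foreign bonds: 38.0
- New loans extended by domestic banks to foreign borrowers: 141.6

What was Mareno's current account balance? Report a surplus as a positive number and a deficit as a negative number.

Goods: 278.7 + 184.5 = 463.2
Services: -81.0 - 48.2 + 68.3 + 95.2 - 75.2 + 23.1 = -17.8
Primary income: 38.0 + 16.1 - 108.3 = -54.2
Secondary income: 29.7 + 81.7 = 111.4
Current account = 463.2 + (-17.8) + (-54.2) + 111.4 = 502.6
(Excluded from the current account — capital account: debt forgiveness received from foreign official creditors 20.6, sale of embassy land to a foreign government 13.7; financial account: acquisition of a foreign subsidiary by a resident firm (outward FDI) 208.2, purchases of foreign government bonds by domestic residents 196.3, new loans extended by domestic banks to foreign borrowers 141.6.)

502.6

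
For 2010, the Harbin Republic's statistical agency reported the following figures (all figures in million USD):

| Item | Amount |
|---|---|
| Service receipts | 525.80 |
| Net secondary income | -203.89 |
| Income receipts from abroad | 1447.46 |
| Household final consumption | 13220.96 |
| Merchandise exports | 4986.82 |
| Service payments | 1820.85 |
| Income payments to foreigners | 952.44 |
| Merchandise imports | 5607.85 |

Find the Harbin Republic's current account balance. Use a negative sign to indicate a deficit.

Goods balance = 4986.82 - 5607.85 = -621.03
Services balance = 525.80 - 1820.85 = -1295.05
Trade balance (goods + services) = -621.03 + (-1295.05) = -1916.08
Net primary income = 1447.46 - 952.44 = 495.02
Net secondary income = -203.89
Current account = -1916.08 + 495.02 + (-203.89) = -1624.95

-1624.95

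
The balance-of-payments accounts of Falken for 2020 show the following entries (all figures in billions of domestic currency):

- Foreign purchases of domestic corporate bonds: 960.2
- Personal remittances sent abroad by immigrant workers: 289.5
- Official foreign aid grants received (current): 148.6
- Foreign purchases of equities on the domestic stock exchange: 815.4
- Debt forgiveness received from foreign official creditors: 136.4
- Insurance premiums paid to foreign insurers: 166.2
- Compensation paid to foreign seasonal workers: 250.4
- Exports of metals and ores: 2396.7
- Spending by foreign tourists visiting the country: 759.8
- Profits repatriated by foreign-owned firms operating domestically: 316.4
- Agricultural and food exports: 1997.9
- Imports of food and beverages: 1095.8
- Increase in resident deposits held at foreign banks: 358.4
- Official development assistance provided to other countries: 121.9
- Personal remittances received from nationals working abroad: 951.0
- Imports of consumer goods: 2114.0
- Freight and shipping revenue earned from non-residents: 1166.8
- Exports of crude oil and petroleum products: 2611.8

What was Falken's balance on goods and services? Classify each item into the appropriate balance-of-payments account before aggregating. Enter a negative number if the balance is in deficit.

5557.0

Goods: 1997.9 + 2611.8 - 2114.0 - 1095.8 + 2396.7 = 3796.6
Services: -166.2 + 1166.8 + 759.8 = 1760.4
Trade balance = 3796.6 + 1760.4 = 5557.0
(Excluded from the trade balance — financial account: foreign purchases of domestic corporate bonds 960.2, foreign purchases of equities on the domestic stock exchange 815.4, increase in resident deposits held at foreign banks 358.4; secondary income: personal remittances sent abroad by immigrant workers 289.5, official foreign aid grants received (current) 148.6, official development assistance provided to other countries 121.9, personal remittances received from nationals working abroad 951.0; capital account: debt forgiveness received from foreign official creditors 136.4; primary income: compensation paid to foreign seasonal workers 250.4, profits repatriated by foreign-owned firms operating domestically 316.4.)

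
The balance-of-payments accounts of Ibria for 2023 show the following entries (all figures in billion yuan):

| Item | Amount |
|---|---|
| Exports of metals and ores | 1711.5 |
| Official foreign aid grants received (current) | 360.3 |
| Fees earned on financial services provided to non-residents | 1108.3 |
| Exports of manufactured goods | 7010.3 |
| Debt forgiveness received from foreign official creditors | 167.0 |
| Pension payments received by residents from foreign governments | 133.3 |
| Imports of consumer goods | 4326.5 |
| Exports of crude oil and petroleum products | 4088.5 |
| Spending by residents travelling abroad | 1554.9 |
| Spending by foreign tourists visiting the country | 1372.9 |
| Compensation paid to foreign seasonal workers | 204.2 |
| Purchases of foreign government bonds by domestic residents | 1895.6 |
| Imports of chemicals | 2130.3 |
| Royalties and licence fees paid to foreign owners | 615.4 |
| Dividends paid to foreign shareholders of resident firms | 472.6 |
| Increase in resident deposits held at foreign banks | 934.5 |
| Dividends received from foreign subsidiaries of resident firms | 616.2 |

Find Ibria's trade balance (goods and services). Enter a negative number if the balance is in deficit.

6664.4

Goods: 1711.5 - 4326.5 + 7010.3 - 2130.3 + 4088.5 = 6353.5
Services: 1372.9 - 1554.9 - 615.4 + 1108.3 = 310.9
Trade balance = 6353.5 + 310.9 = 6664.4
(Excluded from the trade balance — secondary income: official foreign aid grants received (current) 360.3, pension payments received by residents from foreign governments 133.3; capital account: debt forgiveness received from foreign official creditors 167.0; primary income: compensation paid to foreign seasonal workers 204.2, dividends paid to foreign shareholders of resident firms 472.6, dividends received from foreign subsidiaries of resident firms 616.2; financial account: purchases of foreign government bonds by domestic residents 1895.6, increase in resident deposits held at foreign banks 934.5.)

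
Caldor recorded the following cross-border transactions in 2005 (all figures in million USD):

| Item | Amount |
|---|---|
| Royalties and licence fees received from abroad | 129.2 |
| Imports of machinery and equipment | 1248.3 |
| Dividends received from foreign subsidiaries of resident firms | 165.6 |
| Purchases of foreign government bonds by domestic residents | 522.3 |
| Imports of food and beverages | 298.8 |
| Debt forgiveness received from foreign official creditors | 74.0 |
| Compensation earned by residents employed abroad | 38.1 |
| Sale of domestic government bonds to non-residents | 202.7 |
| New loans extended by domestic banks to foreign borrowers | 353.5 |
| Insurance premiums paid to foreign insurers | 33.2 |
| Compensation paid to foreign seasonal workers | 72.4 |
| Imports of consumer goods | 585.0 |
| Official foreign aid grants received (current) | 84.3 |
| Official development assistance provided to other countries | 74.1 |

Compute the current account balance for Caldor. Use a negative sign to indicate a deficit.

Goods: -298.8 - 585.0 - 1248.3 = -2132.1
Services: -33.2 + 129.2 = 96.0
Primary income: -72.4 + 38.1 + 165.6 = 131.3
Secondary income: -74.1 + 84.3 = 10.2
Current account = (-2132.1) + 96.0 + 131.3 + 10.2 = -1894.6
(Excluded from the current account — financial account: purchases of foreign government bonds by domestic residents 522.3, sale of domestic government bonds to non-residents 202.7, new loans extended by domestic banks to foreign borrowers 353.5; capital account: debt forgiveness received from foreign official creditors 74.0.)

-1894.6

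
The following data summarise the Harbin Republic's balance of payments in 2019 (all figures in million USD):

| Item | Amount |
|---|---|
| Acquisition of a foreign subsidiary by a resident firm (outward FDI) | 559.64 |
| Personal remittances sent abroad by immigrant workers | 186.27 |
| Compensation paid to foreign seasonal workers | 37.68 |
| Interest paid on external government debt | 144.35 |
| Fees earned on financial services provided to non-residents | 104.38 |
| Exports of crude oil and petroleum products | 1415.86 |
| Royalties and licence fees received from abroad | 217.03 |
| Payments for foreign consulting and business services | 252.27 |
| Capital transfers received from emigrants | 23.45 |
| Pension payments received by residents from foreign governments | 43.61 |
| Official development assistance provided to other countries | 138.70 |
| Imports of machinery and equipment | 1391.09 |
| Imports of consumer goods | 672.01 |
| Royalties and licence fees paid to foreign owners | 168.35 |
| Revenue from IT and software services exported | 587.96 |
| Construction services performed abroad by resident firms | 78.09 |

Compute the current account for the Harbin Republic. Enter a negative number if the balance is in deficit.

Goods: 1415.86 - 672.01 - 1391.09 = -647.24
Services: -168.35 - 252.27 + 587.96 + 104.38 + 217.03 + 78.09 = 566.84
Primary income: -144.35 - 37.68 = -182.03
Secondary income: -138.70 - 186.27 + 43.61 = -281.36
Current account = (-647.24) + 566.84 + (-182.03) + (-281.36) = -543.79
(Excluded from the current account — financial account: acquisition of a foreign subsidiary by a resident firm (outward FDI) 559.64; capital account: capital transfers received from emigrants 23.45.)

-543.79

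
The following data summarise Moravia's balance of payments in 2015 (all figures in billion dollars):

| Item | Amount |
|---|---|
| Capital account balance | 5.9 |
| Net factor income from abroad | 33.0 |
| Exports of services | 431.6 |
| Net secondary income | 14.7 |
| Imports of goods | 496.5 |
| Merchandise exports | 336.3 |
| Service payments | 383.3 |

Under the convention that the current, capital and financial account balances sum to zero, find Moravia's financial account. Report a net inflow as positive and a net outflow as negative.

58.3

Goods balance = 336.3 - 496.5 = -160.2
Services balance = 431.6 - 383.3 = 48.3
Trade balance (goods + services) = -160.2 + 48.3 = -111.9
Net primary income = 33.0
Net secondary income = 14.7
Current account = -111.9 + 33.0 + 14.7 = -64.2
Financial account = -(-64.2 + 5.9) = 58.3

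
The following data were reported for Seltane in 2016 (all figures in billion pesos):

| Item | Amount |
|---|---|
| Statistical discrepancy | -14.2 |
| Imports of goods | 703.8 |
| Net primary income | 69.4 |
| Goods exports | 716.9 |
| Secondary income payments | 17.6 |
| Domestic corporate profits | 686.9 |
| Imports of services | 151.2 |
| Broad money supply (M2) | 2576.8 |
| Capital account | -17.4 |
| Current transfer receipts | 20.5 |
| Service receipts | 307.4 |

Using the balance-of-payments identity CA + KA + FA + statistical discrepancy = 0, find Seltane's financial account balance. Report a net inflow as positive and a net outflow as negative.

-210.0

Goods balance = 716.9 - 703.8 = 13.1
Services balance = 307.4 - 151.2 = 156.2
Trade balance (goods + services) = 13.1 + 156.2 = 169.3
Net primary income = 69.4
Net secondary income = 20.5 - 17.6 = 2.9
Current account = 169.3 + 69.4 + 2.9 = 241.6
Financial account = -(241.6 + (-17.4) + (-14.2)) = -210.0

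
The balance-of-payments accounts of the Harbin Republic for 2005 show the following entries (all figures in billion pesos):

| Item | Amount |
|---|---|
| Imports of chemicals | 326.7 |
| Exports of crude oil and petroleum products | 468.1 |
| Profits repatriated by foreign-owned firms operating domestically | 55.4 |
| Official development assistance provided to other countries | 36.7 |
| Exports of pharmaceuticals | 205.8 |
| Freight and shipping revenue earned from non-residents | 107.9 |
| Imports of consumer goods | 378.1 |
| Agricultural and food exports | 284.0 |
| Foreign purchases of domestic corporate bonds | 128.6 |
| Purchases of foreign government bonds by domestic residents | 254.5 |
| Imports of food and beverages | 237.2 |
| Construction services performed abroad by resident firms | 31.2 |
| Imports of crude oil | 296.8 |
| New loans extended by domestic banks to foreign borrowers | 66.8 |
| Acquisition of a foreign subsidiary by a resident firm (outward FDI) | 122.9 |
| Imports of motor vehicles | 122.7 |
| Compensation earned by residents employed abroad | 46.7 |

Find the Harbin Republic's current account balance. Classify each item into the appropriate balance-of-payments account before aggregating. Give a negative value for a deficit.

-309.9

Goods: -122.7 + 205.8 + 468.1 - 237.2 + 284.0 - 326.7 - 378.1 - 296.8 = -403.6
Services: 31.2 + 107.9 = 139.1
Primary income: 46.7 - 55.4 = -8.7
Secondary income: -36.7
Current account = (-403.6) + 139.1 + (-8.7) + (-36.7) = -309.9
(Excluded from the current account — financial account: foreign purchases of domestic corporate bonds 128.6, purchases of foreign government bonds by domestic residents 254.5, new loans extended by domestic banks to foreign borrowers 66.8, acquisition of a foreign subsidiary by a resident firm (outward FDI) 122.9.)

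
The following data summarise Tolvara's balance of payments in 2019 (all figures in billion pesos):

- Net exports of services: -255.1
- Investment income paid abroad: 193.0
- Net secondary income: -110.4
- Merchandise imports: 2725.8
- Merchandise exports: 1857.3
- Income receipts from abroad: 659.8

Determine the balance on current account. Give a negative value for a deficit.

Goods balance = 1857.3 - 2725.8 = -868.5
Services balance = -255.1
Trade balance (goods + services) = -868.5 + (-255.1) = -1123.6
Net primary income = 659.8 - 193.0 = 466.8
Net secondary income = -110.4
Current account = -1123.6 + 466.8 + (-110.4) = -767.2

-767.2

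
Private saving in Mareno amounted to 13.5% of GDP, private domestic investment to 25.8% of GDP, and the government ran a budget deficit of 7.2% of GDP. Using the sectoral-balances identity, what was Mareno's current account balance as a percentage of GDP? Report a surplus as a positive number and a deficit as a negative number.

-19.5

By the sectoral-balances identity, CA = (S_private - I) + (T - G).
Private balance = 13.5 - 25.8 = -12.3
Government balance (T - G) = -7.2
CA = -12.3 + (-7.2) = -19.5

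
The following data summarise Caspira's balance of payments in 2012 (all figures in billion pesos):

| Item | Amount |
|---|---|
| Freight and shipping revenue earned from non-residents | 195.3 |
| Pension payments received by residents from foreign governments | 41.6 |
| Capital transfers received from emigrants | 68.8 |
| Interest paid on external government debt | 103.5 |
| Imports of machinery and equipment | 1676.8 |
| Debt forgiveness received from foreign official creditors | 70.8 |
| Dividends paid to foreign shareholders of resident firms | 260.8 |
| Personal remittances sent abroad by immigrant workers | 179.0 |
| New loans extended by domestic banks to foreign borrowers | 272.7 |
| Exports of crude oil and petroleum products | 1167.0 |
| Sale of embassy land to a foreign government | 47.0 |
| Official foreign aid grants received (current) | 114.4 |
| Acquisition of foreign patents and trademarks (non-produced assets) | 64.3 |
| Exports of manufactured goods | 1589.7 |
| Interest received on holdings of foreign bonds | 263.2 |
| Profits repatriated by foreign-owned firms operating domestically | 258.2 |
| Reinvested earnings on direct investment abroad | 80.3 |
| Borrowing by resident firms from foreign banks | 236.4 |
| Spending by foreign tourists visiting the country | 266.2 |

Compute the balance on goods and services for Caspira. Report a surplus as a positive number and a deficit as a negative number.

Goods: -1676.8 + 1167.0 + 1589.7 = 1079.9
Services: 195.3 + 266.2 = 461.5
Trade balance = 1079.9 + 461.5 = 1541.4
(Excluded from the trade balance — secondary income: pension payments received by residents from foreign governments 41.6, personal remittances sent abroad by immigrant workers 179.0, official foreign aid grants received (current) 114.4; capital account: capital transfers received from emigrants 68.8, debt forgiveness received from foreign official creditors 70.8, sale of embassy land to a foreign government 47.0, acquisition of foreign patents and trademarks (non-produced assets) 64.3; primary income: interest paid on external government debt 103.5, dividends paid to foreign shareholders of resident firms 260.8, interest received on holdings of foreign bonds 263.2, profits repatriated by foreign-owned firms operating domestically 258.2, reinvested earnings on direct investment abroad 80.3; financial account: new loans extended by domestic banks to foreign borrowers 272.7, borrowing by resident firms from foreign banks 236.4.)

1541.4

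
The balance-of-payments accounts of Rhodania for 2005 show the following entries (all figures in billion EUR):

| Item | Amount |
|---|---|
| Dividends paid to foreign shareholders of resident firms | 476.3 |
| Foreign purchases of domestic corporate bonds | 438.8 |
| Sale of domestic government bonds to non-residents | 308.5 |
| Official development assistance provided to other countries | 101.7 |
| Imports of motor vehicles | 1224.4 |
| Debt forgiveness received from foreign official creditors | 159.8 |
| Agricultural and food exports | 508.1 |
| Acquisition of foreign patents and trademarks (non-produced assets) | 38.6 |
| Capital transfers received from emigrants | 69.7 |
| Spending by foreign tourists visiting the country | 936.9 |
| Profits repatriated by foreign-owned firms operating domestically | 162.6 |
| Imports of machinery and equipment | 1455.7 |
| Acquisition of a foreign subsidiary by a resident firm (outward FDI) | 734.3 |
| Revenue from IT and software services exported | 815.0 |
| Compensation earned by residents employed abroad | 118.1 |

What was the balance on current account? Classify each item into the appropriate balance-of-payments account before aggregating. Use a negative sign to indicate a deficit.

-1042.6

Goods: -1455.7 + 508.1 - 1224.4 = -2172.0
Services: 815.0 + 936.9 = 1751.9
Primary income: 118.1 - 162.6 - 476.3 = -520.8
Secondary income: -101.7
Current account = (-2172.0) + 1751.9 + (-520.8) + (-101.7) = -1042.6
(Excluded from the current account — financial account: foreign purchases of domestic corporate bonds 438.8, sale of domestic government bonds to non-residents 308.5, acquisition of a foreign subsidiary by a resident firm (outward FDI) 734.3; capital account: debt forgiveness received from foreign official creditors 159.8, acquisition of foreign patents and trademarks (non-produced assets) 38.6, capital transfers received from emigrants 69.7.)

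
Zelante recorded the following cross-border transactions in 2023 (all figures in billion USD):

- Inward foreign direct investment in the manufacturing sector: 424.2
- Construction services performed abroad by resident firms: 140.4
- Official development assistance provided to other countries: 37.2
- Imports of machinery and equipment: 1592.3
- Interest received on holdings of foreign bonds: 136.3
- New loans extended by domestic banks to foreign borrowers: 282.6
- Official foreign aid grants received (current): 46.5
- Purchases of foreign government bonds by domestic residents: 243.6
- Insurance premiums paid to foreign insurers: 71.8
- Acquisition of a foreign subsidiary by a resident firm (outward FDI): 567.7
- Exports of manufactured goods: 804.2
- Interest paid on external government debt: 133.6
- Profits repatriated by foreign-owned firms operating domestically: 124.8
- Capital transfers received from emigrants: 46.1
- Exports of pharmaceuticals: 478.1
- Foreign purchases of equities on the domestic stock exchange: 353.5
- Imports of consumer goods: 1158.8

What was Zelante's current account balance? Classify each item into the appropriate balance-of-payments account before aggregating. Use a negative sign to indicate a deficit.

-1513.0

Goods: 804.2 + 478.1 - 1158.8 - 1592.3 = -1468.8
Services: 140.4 - 71.8 = 68.6
Primary income: -133.6 + 136.3 - 124.8 = -122.1
Secondary income: -37.2 + 46.5 = 9.3
Current account = (-1468.8) + 68.6 + (-122.1) + 9.3 = -1513.0
(Excluded from the current account — financial account: inward foreign direct investment in the manufacturing sector 424.2, new loans extended by domestic banks to foreign borrowers 282.6, purchases of foreign government bonds by domestic residents 243.6, acquisition of a foreign subsidiary by a resident firm (outward FDI) 567.7, foreign purchases of equities on the domestic stock exchange 353.5; capital account: capital transfers received from emigrants 46.1.)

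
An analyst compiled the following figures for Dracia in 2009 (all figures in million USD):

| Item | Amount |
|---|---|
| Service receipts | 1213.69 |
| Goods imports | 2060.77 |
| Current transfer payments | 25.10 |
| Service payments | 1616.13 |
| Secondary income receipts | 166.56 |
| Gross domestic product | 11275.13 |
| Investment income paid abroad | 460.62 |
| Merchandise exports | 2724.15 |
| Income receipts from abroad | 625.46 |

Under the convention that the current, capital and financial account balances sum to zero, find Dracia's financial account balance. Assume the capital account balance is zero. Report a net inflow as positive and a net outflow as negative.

Goods balance = 2724.15 - 2060.77 = 663.38
Services balance = 1213.69 - 1616.13 = -402.44
Trade balance (goods + services) = 663.38 + (-402.44) = 260.94
Net primary income = 625.46 - 460.62 = 164.84
Net secondary income = 166.56 - 25.10 = 141.46
Current account = 260.94 + 164.84 + 141.46 = 567.24
Financial account = -(567.24) = -567.24

-567.24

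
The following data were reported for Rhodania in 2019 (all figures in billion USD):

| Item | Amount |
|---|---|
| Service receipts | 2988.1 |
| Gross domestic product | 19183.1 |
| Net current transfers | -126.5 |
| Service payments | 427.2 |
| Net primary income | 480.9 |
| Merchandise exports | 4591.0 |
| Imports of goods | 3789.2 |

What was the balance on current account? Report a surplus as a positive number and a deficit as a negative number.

Goods balance = 4591.0 - 3789.2 = 801.8
Services balance = 2988.1 - 427.2 = 2560.9
Trade balance (goods + services) = 801.8 + 2560.9 = 3362.7
Net primary income = 480.9
Net secondary income = -126.5
Current account = 3362.7 + 480.9 + (-126.5) = 3717.1

3717.1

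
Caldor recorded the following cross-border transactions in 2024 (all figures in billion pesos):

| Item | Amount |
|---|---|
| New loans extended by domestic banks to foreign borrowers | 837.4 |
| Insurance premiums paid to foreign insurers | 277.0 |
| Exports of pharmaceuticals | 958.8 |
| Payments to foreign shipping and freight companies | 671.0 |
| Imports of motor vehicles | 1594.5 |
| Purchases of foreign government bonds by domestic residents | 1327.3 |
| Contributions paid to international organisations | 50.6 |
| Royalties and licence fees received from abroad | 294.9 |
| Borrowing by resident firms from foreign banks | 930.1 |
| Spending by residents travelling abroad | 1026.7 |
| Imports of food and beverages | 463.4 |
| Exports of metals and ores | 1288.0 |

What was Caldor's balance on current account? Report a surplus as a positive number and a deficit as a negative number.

-1541.5

Goods: 958.8 + 1288.0 - 463.4 - 1594.5 = 188.9
Services: -1026.7 - 671.0 + 294.9 - 277.0 = -1679.8
Secondary income: -50.6
Current account = 188.9 + (-1679.8) + (-50.6) = -1541.5
(Excluded from the current account — financial account: new loans extended by domestic banks to foreign borrowers 837.4, purchases of foreign government bonds by domestic residents 1327.3, borrowing by resident firms from foreign banks 930.1.)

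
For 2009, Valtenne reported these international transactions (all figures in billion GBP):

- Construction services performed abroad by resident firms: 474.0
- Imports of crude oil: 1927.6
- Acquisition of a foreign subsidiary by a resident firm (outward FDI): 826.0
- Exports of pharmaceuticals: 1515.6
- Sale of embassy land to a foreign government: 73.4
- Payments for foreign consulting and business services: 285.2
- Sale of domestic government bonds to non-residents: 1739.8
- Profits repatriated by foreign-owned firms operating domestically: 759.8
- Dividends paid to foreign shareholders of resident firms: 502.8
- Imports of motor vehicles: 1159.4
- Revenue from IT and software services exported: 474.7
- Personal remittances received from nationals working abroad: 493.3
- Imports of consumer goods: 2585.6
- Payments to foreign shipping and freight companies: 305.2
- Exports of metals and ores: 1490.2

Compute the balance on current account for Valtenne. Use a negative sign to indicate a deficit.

-3077.8

Goods: -1159.4 + 1515.6 + 1490.2 - 2585.6 - 1927.6 = -2666.8
Services: 474.7 + 474.0 - 285.2 - 305.2 = 358.3
Primary income: -502.8 - 759.8 = -1262.6
Secondary income: 493.3
Current account = (-2666.8) + 358.3 + (-1262.6) + 493.3 = -3077.8
(Excluded from the current account — financial account: acquisition of a foreign subsidiary by a resident firm (outward FDI) 826.0, sale of domestic government bonds to non-residents 1739.8; capital account: sale of embassy land to a foreign government 73.4.)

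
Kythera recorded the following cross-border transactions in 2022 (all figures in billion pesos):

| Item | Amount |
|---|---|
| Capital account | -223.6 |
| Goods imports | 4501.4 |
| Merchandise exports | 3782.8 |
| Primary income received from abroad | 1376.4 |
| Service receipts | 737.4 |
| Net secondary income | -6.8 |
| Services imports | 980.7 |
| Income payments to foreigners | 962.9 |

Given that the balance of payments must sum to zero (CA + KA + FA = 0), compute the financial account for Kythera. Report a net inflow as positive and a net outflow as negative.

778.8

Goods balance = 3782.8 - 4501.4 = -718.6
Services balance = 737.4 - 980.7 = -243.3
Trade balance (goods + services) = -718.6 + (-243.3) = -961.9
Net primary income = 1376.4 - 962.9 = 413.5
Net secondary income = -6.8
Current account = -961.9 + 413.5 + (-6.8) = -555.2
Financial account = -(-555.2 + (-223.6)) = 778.8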